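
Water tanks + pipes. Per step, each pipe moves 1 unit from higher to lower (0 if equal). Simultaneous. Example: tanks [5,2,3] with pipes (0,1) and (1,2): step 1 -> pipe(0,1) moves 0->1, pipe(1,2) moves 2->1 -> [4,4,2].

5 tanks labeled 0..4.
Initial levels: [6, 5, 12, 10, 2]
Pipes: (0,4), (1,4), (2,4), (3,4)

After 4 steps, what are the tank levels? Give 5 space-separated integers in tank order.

Step 1: flows [0->4,1->4,2->4,3->4] -> levels [5 4 11 9 6]
Step 2: flows [4->0,4->1,2->4,3->4] -> levels [6 5 10 8 6]
Step 3: flows [0=4,4->1,2->4,3->4] -> levels [6 6 9 7 7]
Step 4: flows [4->0,4->1,2->4,3=4] -> levels [7 7 8 7 6]

Answer: 7 7 8 7 6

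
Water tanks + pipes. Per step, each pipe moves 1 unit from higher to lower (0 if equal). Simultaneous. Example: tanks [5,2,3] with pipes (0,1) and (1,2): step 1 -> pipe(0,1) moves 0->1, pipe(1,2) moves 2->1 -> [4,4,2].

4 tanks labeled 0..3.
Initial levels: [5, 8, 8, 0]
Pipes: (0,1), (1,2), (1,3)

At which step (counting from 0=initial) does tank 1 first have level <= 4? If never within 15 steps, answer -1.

Step 1: flows [1->0,1=2,1->3] -> levels [6 6 8 1]
Step 2: flows [0=1,2->1,1->3] -> levels [6 6 7 2]
Step 3: flows [0=1,2->1,1->3] -> levels [6 6 6 3]
Step 4: flows [0=1,1=2,1->3] -> levels [6 5 6 4]
Step 5: flows [0->1,2->1,1->3] -> levels [5 6 5 5]
Step 6: flows [1->0,1->2,1->3] -> levels [6 3 6 6]
Tank 1 first reaches <=4 at step 6

Answer: 6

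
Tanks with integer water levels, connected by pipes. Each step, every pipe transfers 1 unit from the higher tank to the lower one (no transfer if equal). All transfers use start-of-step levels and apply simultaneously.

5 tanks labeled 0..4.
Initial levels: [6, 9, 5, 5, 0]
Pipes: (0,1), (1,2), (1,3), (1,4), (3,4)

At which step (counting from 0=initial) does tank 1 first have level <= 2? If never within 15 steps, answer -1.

Step 1: flows [1->0,1->2,1->3,1->4,3->4] -> levels [7 5 6 5 2]
Step 2: flows [0->1,2->1,1=3,1->4,3->4] -> levels [6 6 5 4 4]
Step 3: flows [0=1,1->2,1->3,1->4,3=4] -> levels [6 3 6 5 5]
Step 4: flows [0->1,2->1,3->1,4->1,3=4] -> levels [5 7 5 4 4]
Step 5: flows [1->0,1->2,1->3,1->4,3=4] -> levels [6 3 6 5 5]
  -> period-2 cycle (repeats step 3); tank 1 never drops to <=2
Tank 1 never reaches <=2 within 15 steps

Answer: -1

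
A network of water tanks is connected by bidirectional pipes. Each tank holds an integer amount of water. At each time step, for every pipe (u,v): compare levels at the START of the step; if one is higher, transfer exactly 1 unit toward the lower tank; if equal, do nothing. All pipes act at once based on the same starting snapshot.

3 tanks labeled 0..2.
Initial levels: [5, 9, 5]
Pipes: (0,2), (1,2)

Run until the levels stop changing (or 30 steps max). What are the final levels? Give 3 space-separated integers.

Step 1: flows [0=2,1->2] -> levels [5 8 6]
Step 2: flows [2->0,1->2] -> levels [6 7 6]
Step 3: flows [0=2,1->2] -> levels [6 6 7]
Step 4: flows [2->0,2->1] -> levels [7 7 5]
Step 5: flows [0->2,1->2] -> levels [6 6 7]
  -> period-2 cycle: step 5 state = step 3 state; never stabilizes
  -> state at step 30: (30-3) mod 2 = 1, same as step 4 -> [7 7 5]

Answer: 7 7 5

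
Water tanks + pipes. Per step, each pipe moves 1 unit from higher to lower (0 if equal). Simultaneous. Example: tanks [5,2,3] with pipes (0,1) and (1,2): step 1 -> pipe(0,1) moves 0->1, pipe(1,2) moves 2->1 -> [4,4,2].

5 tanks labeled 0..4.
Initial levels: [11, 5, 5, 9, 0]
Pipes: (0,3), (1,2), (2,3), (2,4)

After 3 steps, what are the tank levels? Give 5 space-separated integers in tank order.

Answer: 9 5 5 8 3

Derivation:
Step 1: flows [0->3,1=2,3->2,2->4] -> levels [10 5 5 9 1]
Step 2: flows [0->3,1=2,3->2,2->4] -> levels [9 5 5 9 2]
Step 3: flows [0=3,1=2,3->2,2->4] -> levels [9 5 5 8 3]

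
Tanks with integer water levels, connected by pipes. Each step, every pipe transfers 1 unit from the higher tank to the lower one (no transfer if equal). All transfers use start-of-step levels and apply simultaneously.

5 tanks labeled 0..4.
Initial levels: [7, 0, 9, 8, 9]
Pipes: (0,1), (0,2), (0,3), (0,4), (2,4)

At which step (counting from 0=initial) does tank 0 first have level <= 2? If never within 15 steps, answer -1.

Step 1: flows [0->1,2->0,3->0,4->0,2=4] -> levels [9 1 8 7 8]
Step 2: flows [0->1,0->2,0->3,0->4,2=4] -> levels [5 2 9 8 9]
Step 3: flows [0->1,2->0,3->0,4->0,2=4] -> levels [7 3 8 7 8]
Step 4: flows [0->1,2->0,0=3,4->0,2=4] -> levels [8 4 7 7 7]
Step 5: flows [0->1,0->2,0->3,0->4,2=4] -> levels [4 5 8 8 8]
Step 6: flows [1->0,2->0,3->0,4->0,2=4] -> levels [8 4 7 7 7]
  -> period-2 cycle (repeats step 4); tank 0 never drops to <=2
Tank 0 never reaches <=2 within 15 steps

Answer: -1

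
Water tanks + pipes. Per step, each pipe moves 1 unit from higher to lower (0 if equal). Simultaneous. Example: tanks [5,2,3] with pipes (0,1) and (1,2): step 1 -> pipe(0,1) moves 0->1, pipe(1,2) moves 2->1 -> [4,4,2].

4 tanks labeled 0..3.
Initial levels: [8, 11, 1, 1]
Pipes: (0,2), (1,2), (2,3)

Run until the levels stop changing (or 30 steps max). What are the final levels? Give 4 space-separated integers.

Step 1: flows [0->2,1->2,2=3] -> levels [7 10 3 1]
Step 2: flows [0->2,1->2,2->3] -> levels [6 9 4 2]
Step 3: flows [0->2,1->2,2->3] -> levels [5 8 5 3]
Step 4: flows [0=2,1->2,2->3] -> levels [5 7 5 4]
Step 5: flows [0=2,1->2,2->3] -> levels [5 6 5 5]
Step 6: flows [0=2,1->2,2=3] -> levels [5 5 6 5]
Step 7: flows [2->0,2->1,2->3] -> levels [6 6 3 6]
Step 8: flows [0->2,1->2,3->2] -> levels [5 5 6 5]
  -> period-2 cycle: step 8 state = step 6 state; never stabilizes
  -> state at step 30: (30-6) mod 2 = 0, same as step 6 -> [5 5 6 5]

Answer: 5 5 6 5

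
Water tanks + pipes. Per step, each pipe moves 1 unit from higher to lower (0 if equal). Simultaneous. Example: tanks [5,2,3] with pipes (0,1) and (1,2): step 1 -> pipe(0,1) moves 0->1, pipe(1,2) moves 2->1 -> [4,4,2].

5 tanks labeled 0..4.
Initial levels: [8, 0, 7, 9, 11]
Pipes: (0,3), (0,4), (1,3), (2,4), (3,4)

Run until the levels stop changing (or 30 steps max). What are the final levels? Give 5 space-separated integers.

Step 1: flows [3->0,4->0,3->1,4->2,4->3] -> levels [10 1 8 8 8]
Step 2: flows [0->3,0->4,3->1,2=4,3=4] -> levels [8 2 8 8 9]
Step 3: flows [0=3,4->0,3->1,4->2,4->3] -> levels [9 3 9 8 6]
Step 4: flows [0->3,0->4,3->1,2->4,3->4] -> levels [7 4 8 7 9]
Step 5: flows [0=3,4->0,3->1,4->2,4->3] -> levels [8 5 9 7 6]
Step 6: flows [0->3,0->4,3->1,2->4,3->4] -> levels [6 6 8 6 9]
Step 7: flows [0=3,4->0,1=3,4->2,4->3] -> levels [7 6 9 7 6]
Step 8: flows [0=3,0->4,3->1,2->4,3->4] -> levels [6 7 8 5 9]
Step 9: flows [0->3,4->0,1->3,4->2,4->3] -> levels [6 6 9 8 6]
Step 10: flows [3->0,0=4,3->1,2->4,3->4] -> levels [7 7 8 5 8]
Step 11: flows [0->3,4->0,1->3,2=4,4->3] -> levels [7 6 8 8 6]
Step 12: flows [3->0,0->4,3->1,2->4,3->4] -> levels [7 7 7 5 9]
Step 13: flows [0->3,4->0,1->3,4->2,4->3] -> levels [7 6 8 8 6]
  -> period-2 cycle: step 13 state = step 11 state; never stabilizes
  -> state at step 30: (30-11) mod 2 = 1, same as step 12 -> [7 7 7 5 9]

Answer: 7 7 7 5 9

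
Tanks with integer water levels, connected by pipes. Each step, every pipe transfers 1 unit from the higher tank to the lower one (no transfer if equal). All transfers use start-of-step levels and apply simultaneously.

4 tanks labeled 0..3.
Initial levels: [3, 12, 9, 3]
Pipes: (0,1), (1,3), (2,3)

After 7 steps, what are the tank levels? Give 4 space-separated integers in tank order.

Step 1: flows [1->0,1->3,2->3] -> levels [4 10 8 5]
Step 2: flows [1->0,1->3,2->3] -> levels [5 8 7 7]
Step 3: flows [1->0,1->3,2=3] -> levels [6 6 7 8]
Step 4: flows [0=1,3->1,3->2] -> levels [6 7 8 6]
Step 5: flows [1->0,1->3,2->3] -> levels [7 5 7 8]
Step 6: flows [0->1,3->1,3->2] -> levels [6 7 8 6]
  -> period-2 cycle: step 6 state = step 4 state
  -> state at step 7: (7-4) mod 2 = 1, same as step 5 -> [7 5 7 8]

Answer: 7 5 7 8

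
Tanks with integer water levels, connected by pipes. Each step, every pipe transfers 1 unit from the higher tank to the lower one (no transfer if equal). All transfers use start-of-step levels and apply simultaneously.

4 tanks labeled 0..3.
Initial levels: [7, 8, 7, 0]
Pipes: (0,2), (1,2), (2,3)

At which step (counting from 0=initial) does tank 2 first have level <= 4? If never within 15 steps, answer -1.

Answer: 4

Derivation:
Step 1: flows [0=2,1->2,2->3] -> levels [7 7 7 1]
Step 2: flows [0=2,1=2,2->3] -> levels [7 7 6 2]
Step 3: flows [0->2,1->2,2->3] -> levels [6 6 7 3]
Step 4: flows [2->0,2->1,2->3] -> levels [7 7 4 4]
Tank 2 first reaches <=4 at step 4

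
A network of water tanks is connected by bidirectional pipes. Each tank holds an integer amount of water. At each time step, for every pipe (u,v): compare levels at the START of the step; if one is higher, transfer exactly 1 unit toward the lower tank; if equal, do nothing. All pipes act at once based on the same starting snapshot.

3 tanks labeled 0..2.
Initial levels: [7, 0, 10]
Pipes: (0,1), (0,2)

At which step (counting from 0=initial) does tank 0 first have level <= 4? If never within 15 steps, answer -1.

Step 1: flows [0->1,2->0] -> levels [7 1 9]
Step 2: flows [0->1,2->0] -> levels [7 2 8]
Step 3: flows [0->1,2->0] -> levels [7 3 7]
Step 4: flows [0->1,0=2] -> levels [6 4 7]
Step 5: flows [0->1,2->0] -> levels [6 5 6]
Step 6: flows [0->1,0=2] -> levels [5 6 6]
Step 7: flows [1->0,2->0] -> levels [7 5 5]
Step 8: flows [0->1,0->2] -> levels [5 6 6]
  -> period-2 cycle (repeats step 6); tank 0 never drops to <=4
Tank 0 never reaches <=4 within 15 steps

Answer: -1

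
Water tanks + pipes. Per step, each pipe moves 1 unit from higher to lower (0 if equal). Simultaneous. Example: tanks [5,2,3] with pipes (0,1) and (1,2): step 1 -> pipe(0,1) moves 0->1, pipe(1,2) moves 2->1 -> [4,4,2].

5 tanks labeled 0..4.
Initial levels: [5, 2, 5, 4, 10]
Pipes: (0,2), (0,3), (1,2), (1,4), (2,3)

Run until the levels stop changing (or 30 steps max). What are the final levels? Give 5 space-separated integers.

Answer: 4 5 7 4 6

Derivation:
Step 1: flows [0=2,0->3,2->1,4->1,2->3] -> levels [4 4 3 6 9]
Step 2: flows [0->2,3->0,1->2,4->1,3->2] -> levels [4 4 6 4 8]
Step 3: flows [2->0,0=3,2->1,4->1,2->3] -> levels [5 6 3 5 7]
Step 4: flows [0->2,0=3,1->2,4->1,3->2] -> levels [4 6 6 4 6]
Step 5: flows [2->0,0=3,1=2,1=4,2->3] -> levels [5 6 4 5 6]
Step 6: flows [0->2,0=3,1->2,1=4,3->2] -> levels [4 5 7 4 6]
Step 7: flows [2->0,0=3,2->1,4->1,2->3] -> levels [5 7 4 5 5]
Step 8: flows [0->2,0=3,1->2,1->4,3->2] -> levels [4 5 7 4 6]
  -> period-2 cycle: step 8 state = step 6 state; never stabilizes
  -> state at step 30: (30-6) mod 2 = 0, same as step 6 -> [4 5 7 4 6]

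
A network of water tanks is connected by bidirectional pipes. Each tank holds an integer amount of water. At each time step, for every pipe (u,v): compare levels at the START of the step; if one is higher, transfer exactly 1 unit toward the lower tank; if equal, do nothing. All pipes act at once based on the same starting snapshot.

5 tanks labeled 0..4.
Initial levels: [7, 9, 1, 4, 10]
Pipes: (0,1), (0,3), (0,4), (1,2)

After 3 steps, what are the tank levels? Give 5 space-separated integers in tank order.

Answer: 7 6 4 7 7

Derivation:
Step 1: flows [1->0,0->3,4->0,1->2] -> levels [8 7 2 5 9]
Step 2: flows [0->1,0->3,4->0,1->2] -> levels [7 7 3 6 8]
Step 3: flows [0=1,0->3,4->0,1->2] -> levels [7 6 4 7 7]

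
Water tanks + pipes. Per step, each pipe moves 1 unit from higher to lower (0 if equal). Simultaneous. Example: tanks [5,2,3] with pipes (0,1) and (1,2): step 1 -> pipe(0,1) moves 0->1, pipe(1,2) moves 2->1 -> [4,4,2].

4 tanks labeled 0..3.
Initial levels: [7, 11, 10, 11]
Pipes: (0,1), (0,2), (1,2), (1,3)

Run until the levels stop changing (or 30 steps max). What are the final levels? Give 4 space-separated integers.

Answer: 9 11 9 10

Derivation:
Step 1: flows [1->0,2->0,1->2,1=3] -> levels [9 9 10 11]
Step 2: flows [0=1,2->0,2->1,3->1] -> levels [10 11 8 10]
Step 3: flows [1->0,0->2,1->2,1->3] -> levels [10 8 10 11]
Step 4: flows [0->1,0=2,2->1,3->1] -> levels [9 11 9 10]
Step 5: flows [1->0,0=2,1->2,1->3] -> levels [10 8 10 11]
  -> period-2 cycle: step 5 state = step 3 state; never stabilizes
  -> state at step 30: (30-3) mod 2 = 1, same as step 4 -> [9 11 9 10]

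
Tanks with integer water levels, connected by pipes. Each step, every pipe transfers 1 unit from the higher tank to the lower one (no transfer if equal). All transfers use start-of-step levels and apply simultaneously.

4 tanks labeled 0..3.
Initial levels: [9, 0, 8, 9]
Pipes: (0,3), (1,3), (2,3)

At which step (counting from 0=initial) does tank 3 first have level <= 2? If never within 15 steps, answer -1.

Answer: -1

Derivation:
Step 1: flows [0=3,3->1,3->2] -> levels [9 1 9 7]
Step 2: flows [0->3,3->1,2->3] -> levels [8 2 8 8]
Step 3: flows [0=3,3->1,2=3] -> levels [8 3 8 7]
Step 4: flows [0->3,3->1,2->3] -> levels [7 4 7 8]
Step 5: flows [3->0,3->1,3->2] -> levels [8 5 8 5]
Step 6: flows [0->3,1=3,2->3] -> levels [7 5 7 7]
Step 7: flows [0=3,3->1,2=3] -> levels [7 6 7 6]
Step 8: flows [0->3,1=3,2->3] -> levels [6 6 6 8]
Step 9: flows [3->0,3->1,3->2] -> levels [7 7 7 5]
Step 10: flows [0->3,1->3,2->3] -> levels [6 6 6 8]
  -> period-2 cycle (repeats step 8); tank 3 never drops to <=2
Tank 3 never reaches <=2 within 15 steps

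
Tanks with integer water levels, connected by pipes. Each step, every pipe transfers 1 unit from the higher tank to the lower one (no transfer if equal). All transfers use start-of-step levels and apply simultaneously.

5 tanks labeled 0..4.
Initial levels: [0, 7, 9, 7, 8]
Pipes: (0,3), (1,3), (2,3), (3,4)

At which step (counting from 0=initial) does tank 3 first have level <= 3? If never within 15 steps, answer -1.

Step 1: flows [3->0,1=3,2->3,4->3] -> levels [1 7 8 8 7]
Step 2: flows [3->0,3->1,2=3,3->4] -> levels [2 8 8 5 8]
Step 3: flows [3->0,1->3,2->3,4->3] -> levels [3 7 7 7 7]
Step 4: flows [3->0,1=3,2=3,3=4] -> levels [4 7 7 6 7]
Step 5: flows [3->0,1->3,2->3,4->3] -> levels [5 6 6 8 6]
Step 6: flows [3->0,3->1,3->2,3->4] -> levels [6 7 7 4 7]
Step 7: flows [0->3,1->3,2->3,4->3] -> levels [5 6 6 8 6]
  -> period-2 cycle (repeats step 5); tank 3 never drops to <=3
Tank 3 never reaches <=3 within 15 steps

Answer: -1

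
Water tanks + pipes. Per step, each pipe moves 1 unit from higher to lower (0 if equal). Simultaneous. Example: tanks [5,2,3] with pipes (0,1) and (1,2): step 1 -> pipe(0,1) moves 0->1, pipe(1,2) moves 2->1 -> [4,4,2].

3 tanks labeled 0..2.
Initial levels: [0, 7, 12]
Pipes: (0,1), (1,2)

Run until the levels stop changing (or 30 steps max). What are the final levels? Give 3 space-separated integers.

Step 1: flows [1->0,2->1] -> levels [1 7 11]
Step 2: flows [1->0,2->1] -> levels [2 7 10]
Step 3: flows [1->0,2->1] -> levels [3 7 9]
Step 4: flows [1->0,2->1] -> levels [4 7 8]
Step 5: flows [1->0,2->1] -> levels [5 7 7]
Step 6: flows [1->0,1=2] -> levels [6 6 7]
Step 7: flows [0=1,2->1] -> levels [6 7 6]
Step 8: flows [1->0,1->2] -> levels [7 5 7]
Step 9: flows [0->1,2->1] -> levels [6 7 6]
  -> period-2 cycle: step 9 state = step 7 state; never stabilizes
  -> state at step 30: (30-7) mod 2 = 1, same as step 8 -> [7 5 7]

Answer: 7 5 7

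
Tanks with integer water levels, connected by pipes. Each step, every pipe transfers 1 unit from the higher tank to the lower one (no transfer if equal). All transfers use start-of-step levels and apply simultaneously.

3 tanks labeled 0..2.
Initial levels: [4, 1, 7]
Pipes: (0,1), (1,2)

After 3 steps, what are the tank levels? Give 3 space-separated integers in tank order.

Step 1: flows [0->1,2->1] -> levels [3 3 6]
Step 2: flows [0=1,2->1] -> levels [3 4 5]
Step 3: flows [1->0,2->1] -> levels [4 4 4]

Answer: 4 4 4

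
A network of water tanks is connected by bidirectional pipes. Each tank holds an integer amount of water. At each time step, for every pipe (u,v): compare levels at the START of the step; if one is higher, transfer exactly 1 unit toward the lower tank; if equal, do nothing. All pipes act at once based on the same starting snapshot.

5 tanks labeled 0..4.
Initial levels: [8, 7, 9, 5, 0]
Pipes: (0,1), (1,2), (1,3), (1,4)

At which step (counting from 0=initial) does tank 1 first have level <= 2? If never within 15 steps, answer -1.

Step 1: flows [0->1,2->1,1->3,1->4] -> levels [7 7 8 6 1]
Step 2: flows [0=1,2->1,1->3,1->4] -> levels [7 6 7 7 2]
Step 3: flows [0->1,2->1,3->1,1->4] -> levels [6 8 6 6 3]
Step 4: flows [1->0,1->2,1->3,1->4] -> levels [7 4 7 7 4]
Step 5: flows [0->1,2->1,3->1,1=4] -> levels [6 7 6 6 4]
Step 6: flows [1->0,1->2,1->3,1->4] -> levels [7 3 7 7 5]
Step 7: flows [0->1,2->1,3->1,4->1] -> levels [6 7 6 6 4]
  -> period-2 cycle (repeats step 5); tank 1 never drops to <=2
Tank 1 never reaches <=2 within 15 steps

Answer: -1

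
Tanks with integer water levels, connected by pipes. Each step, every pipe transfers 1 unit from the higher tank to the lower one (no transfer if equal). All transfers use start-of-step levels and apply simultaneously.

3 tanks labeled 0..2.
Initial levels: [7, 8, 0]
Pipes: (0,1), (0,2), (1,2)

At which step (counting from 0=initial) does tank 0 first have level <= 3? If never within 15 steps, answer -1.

Step 1: flows [1->0,0->2,1->2] -> levels [7 6 2]
Step 2: flows [0->1,0->2,1->2] -> levels [5 6 4]
Step 3: flows [1->0,0->2,1->2] -> levels [5 4 6]
Step 4: flows [0->1,2->0,2->1] -> levels [5 6 4]
  -> period-2 cycle (repeats step 2); tank 0 never drops to <=3
Tank 0 never reaches <=3 within 15 steps

Answer: -1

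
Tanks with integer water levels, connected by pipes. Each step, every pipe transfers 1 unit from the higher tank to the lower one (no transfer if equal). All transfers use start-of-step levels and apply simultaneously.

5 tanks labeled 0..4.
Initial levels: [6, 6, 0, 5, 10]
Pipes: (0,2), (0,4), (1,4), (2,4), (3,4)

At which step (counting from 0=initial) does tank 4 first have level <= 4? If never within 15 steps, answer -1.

Step 1: flows [0->2,4->0,4->1,4->2,4->3] -> levels [6 7 2 6 6]
Step 2: flows [0->2,0=4,1->4,4->2,3=4] -> levels [5 6 4 6 6]
Step 3: flows [0->2,4->0,1=4,4->2,3=4] -> levels [5 6 6 6 4]
Tank 4 first reaches <=4 at step 3

Answer: 3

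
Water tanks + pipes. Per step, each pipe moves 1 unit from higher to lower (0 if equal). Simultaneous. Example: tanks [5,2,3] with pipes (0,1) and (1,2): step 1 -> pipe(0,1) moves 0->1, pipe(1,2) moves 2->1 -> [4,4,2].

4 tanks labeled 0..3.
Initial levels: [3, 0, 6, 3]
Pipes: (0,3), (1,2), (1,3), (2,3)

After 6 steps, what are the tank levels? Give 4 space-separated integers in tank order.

Step 1: flows [0=3,2->1,3->1,2->3] -> levels [3 2 4 3]
Step 2: flows [0=3,2->1,3->1,2->3] -> levels [3 4 2 3]
Step 3: flows [0=3,1->2,1->3,3->2] -> levels [3 2 4 3]
  -> period-2 cycle: step 3 state = step 1 state
  -> state at step 6: (6-1) mod 2 = 1, same as step 2 -> [3 4 2 3]

Answer: 3 4 2 3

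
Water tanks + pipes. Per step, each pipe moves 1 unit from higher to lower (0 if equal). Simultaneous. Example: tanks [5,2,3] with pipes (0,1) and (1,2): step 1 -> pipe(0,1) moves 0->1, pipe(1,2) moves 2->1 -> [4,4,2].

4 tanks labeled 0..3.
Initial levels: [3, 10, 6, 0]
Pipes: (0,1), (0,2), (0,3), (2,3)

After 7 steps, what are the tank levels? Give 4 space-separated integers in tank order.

Answer: 6 4 5 4

Derivation:
Step 1: flows [1->0,2->0,0->3,2->3] -> levels [4 9 4 2]
Step 2: flows [1->0,0=2,0->3,2->3] -> levels [4 8 3 4]
Step 3: flows [1->0,0->2,0=3,3->2] -> levels [4 7 5 3]
Step 4: flows [1->0,2->0,0->3,2->3] -> levels [5 6 3 5]
Step 5: flows [1->0,0->2,0=3,3->2] -> levels [5 5 5 4]
Step 6: flows [0=1,0=2,0->3,2->3] -> levels [4 5 4 6]
Step 7: flows [1->0,0=2,3->0,3->2] -> levels [6 4 5 4]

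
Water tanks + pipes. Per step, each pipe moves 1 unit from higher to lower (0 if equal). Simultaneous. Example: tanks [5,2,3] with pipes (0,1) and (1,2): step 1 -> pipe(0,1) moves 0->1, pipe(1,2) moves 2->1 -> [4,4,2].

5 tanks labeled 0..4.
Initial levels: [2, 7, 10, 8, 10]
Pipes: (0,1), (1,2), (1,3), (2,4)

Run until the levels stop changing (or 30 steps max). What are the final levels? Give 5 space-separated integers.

Answer: 7 5 9 8 8

Derivation:
Step 1: flows [1->0,2->1,3->1,2=4] -> levels [3 8 9 7 10]
Step 2: flows [1->0,2->1,1->3,4->2] -> levels [4 7 9 8 9]
Step 3: flows [1->0,2->1,3->1,2=4] -> levels [5 8 8 7 9]
Step 4: flows [1->0,1=2,1->3,4->2] -> levels [6 6 9 8 8]
Step 5: flows [0=1,2->1,3->1,2->4] -> levels [6 8 7 7 9]
Step 6: flows [1->0,1->2,1->3,4->2] -> levels [7 5 9 8 8]
Step 7: flows [0->1,2->1,3->1,2->4] -> levels [6 8 7 7 9]
  -> period-2 cycle: step 7 state = step 5 state; never stabilizes
  -> state at step 30: (30-5) mod 2 = 1, same as step 6 -> [7 5 9 8 8]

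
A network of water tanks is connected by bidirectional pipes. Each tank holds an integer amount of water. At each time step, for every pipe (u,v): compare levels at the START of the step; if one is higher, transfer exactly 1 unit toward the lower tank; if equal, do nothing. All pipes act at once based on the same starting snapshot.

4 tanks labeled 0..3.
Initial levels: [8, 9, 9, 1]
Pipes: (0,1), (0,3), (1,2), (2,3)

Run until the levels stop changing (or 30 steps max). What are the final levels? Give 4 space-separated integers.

Step 1: flows [1->0,0->3,1=2,2->3] -> levels [8 8 8 3]
Step 2: flows [0=1,0->3,1=2,2->3] -> levels [7 8 7 5]
Step 3: flows [1->0,0->3,1->2,2->3] -> levels [7 6 7 7]
Step 4: flows [0->1,0=3,2->1,2=3] -> levels [6 8 6 7]
Step 5: flows [1->0,3->0,1->2,3->2] -> levels [8 6 8 5]
Step 6: flows [0->1,0->3,2->1,2->3] -> levels [6 8 6 7]
  -> period-2 cycle: step 6 state = step 4 state; never stabilizes
  -> state at step 30: (30-4) mod 2 = 0, same as step 4 -> [6 8 6 7]

Answer: 6 8 6 7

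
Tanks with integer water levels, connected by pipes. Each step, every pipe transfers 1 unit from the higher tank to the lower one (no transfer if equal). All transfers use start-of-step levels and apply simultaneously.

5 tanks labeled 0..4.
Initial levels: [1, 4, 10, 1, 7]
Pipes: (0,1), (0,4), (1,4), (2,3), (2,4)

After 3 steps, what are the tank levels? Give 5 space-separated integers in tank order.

Step 1: flows [1->0,4->0,4->1,2->3,2->4] -> levels [3 4 8 2 6]
Step 2: flows [1->0,4->0,4->1,2->3,2->4] -> levels [5 4 6 3 5]
Step 3: flows [0->1,0=4,4->1,2->3,2->4] -> levels [4 6 4 4 5]

Answer: 4 6 4 4 5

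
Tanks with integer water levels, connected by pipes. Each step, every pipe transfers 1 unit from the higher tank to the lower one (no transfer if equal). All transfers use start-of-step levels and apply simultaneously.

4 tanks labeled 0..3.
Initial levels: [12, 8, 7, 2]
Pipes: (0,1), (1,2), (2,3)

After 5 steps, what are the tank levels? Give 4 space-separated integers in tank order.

Answer: 8 7 7 7

Derivation:
Step 1: flows [0->1,1->2,2->3] -> levels [11 8 7 3]
Step 2: flows [0->1,1->2,2->3] -> levels [10 8 7 4]
Step 3: flows [0->1,1->2,2->3] -> levels [9 8 7 5]
Step 4: flows [0->1,1->2,2->3] -> levels [8 8 7 6]
Step 5: flows [0=1,1->2,2->3] -> levels [8 7 7 7]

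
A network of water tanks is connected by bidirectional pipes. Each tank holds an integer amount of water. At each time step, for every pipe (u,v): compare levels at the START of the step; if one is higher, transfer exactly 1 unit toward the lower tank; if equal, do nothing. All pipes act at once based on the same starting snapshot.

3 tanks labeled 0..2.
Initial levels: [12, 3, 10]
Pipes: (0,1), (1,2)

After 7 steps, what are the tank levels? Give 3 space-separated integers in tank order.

Step 1: flows [0->1,2->1] -> levels [11 5 9]
Step 2: flows [0->1,2->1] -> levels [10 7 8]
Step 3: flows [0->1,2->1] -> levels [9 9 7]
Step 4: flows [0=1,1->2] -> levels [9 8 8]
Step 5: flows [0->1,1=2] -> levels [8 9 8]
Step 6: flows [1->0,1->2] -> levels [9 7 9]
Step 7: flows [0->1,2->1] -> levels [8 9 8]

Answer: 8 9 8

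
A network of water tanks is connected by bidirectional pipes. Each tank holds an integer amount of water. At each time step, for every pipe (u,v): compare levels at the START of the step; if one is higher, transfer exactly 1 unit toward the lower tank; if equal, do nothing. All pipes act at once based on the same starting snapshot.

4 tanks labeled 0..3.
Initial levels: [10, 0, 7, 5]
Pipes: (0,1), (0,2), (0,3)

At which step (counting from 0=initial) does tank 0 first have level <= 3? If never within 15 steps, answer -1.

Answer: -1

Derivation:
Step 1: flows [0->1,0->2,0->3] -> levels [7 1 8 6]
Step 2: flows [0->1,2->0,0->3] -> levels [6 2 7 7]
Step 3: flows [0->1,2->0,3->0] -> levels [7 3 6 6]
Step 4: flows [0->1,0->2,0->3] -> levels [4 4 7 7]
Step 5: flows [0=1,2->0,3->0] -> levels [6 4 6 6]
Step 6: flows [0->1,0=2,0=3] -> levels [5 5 6 6]
Step 7: flows [0=1,2->0,3->0] -> levels [7 5 5 5]
Step 8: flows [0->1,0->2,0->3] -> levels [4 6 6 6]
Step 9: flows [1->0,2->0,3->0] -> levels [7 5 5 5]
  -> period-2 cycle (repeats step 7); tank 0 never drops to <=3
Tank 0 never reaches <=3 within 15 steps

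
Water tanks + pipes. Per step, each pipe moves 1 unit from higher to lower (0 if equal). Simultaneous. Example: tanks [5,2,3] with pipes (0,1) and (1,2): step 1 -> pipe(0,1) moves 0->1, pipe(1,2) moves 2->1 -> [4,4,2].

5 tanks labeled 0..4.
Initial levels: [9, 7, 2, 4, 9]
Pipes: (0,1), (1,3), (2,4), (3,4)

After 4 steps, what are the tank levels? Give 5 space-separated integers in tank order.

Step 1: flows [0->1,1->3,4->2,4->3] -> levels [8 7 3 6 7]
Step 2: flows [0->1,1->3,4->2,4->3] -> levels [7 7 4 8 5]
Step 3: flows [0=1,3->1,4->2,3->4] -> levels [7 8 5 6 5]
Step 4: flows [1->0,1->3,2=4,3->4] -> levels [8 6 5 6 6]

Answer: 8 6 5 6 6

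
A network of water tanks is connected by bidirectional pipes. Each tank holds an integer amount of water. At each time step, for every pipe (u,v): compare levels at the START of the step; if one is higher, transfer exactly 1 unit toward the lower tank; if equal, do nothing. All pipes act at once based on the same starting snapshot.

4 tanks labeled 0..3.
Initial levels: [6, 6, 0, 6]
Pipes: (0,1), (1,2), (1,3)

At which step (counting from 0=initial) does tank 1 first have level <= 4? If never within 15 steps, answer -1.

Step 1: flows [0=1,1->2,1=3] -> levels [6 5 1 6]
Step 2: flows [0->1,1->2,3->1] -> levels [5 6 2 5]
Step 3: flows [1->0,1->2,1->3] -> levels [6 3 3 6]
Tank 1 first reaches <=4 at step 3

Answer: 3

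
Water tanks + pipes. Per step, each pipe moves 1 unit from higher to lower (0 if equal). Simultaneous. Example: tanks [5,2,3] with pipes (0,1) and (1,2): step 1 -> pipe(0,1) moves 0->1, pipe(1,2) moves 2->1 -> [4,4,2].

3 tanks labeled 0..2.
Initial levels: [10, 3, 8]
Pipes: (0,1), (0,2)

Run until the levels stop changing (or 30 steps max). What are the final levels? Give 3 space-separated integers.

Answer: 7 7 7

Derivation:
Step 1: flows [0->1,0->2] -> levels [8 4 9]
Step 2: flows [0->1,2->0] -> levels [8 5 8]
Step 3: flows [0->1,0=2] -> levels [7 6 8]
Step 4: flows [0->1,2->0] -> levels [7 7 7]
Step 5: flows [0=1,0=2] -> levels [7 7 7]
  -> stable (no change)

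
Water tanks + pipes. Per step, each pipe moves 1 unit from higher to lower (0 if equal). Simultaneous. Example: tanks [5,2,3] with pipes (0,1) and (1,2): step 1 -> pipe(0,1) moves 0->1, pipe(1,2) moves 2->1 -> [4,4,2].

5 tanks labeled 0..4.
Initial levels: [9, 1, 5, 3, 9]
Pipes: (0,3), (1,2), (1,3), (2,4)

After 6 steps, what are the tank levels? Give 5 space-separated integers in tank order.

Answer: 5 5 6 6 5

Derivation:
Step 1: flows [0->3,2->1,3->1,4->2] -> levels [8 3 5 3 8]
Step 2: flows [0->3,2->1,1=3,4->2] -> levels [7 4 5 4 7]
Step 3: flows [0->3,2->1,1=3,4->2] -> levels [6 5 5 5 6]
Step 4: flows [0->3,1=2,1=3,4->2] -> levels [5 5 6 6 5]
Step 5: flows [3->0,2->1,3->1,2->4] -> levels [6 7 4 4 6]
Step 6: flows [0->3,1->2,1->3,4->2] -> levels [5 5 6 6 5]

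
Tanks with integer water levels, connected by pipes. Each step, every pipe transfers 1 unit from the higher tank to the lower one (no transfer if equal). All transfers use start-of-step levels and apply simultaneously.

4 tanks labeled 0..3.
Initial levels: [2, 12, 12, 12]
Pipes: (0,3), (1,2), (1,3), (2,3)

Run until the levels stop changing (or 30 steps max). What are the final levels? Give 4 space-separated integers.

Answer: 10 10 10 8

Derivation:
Step 1: flows [3->0,1=2,1=3,2=3] -> levels [3 12 12 11]
Step 2: flows [3->0,1=2,1->3,2->3] -> levels [4 11 11 12]
Step 3: flows [3->0,1=2,3->1,3->2] -> levels [5 12 12 9]
Step 4: flows [3->0,1=2,1->3,2->3] -> levels [6 11 11 10]
Step 5: flows [3->0,1=2,1->3,2->3] -> levels [7 10 10 11]
Step 6: flows [3->0,1=2,3->1,3->2] -> levels [8 11 11 8]
Step 7: flows [0=3,1=2,1->3,2->3] -> levels [8 10 10 10]
Step 8: flows [3->0,1=2,1=3,2=3] -> levels [9 10 10 9]
Step 9: flows [0=3,1=2,1->3,2->3] -> levels [9 9 9 11]
Step 10: flows [3->0,1=2,3->1,3->2] -> levels [10 10 10 8]
Step 11: flows [0->3,1=2,1->3,2->3] -> levels [9 9 9 11]
  -> period-2 cycle: step 11 state = step 9 state; never stabilizes
  -> state at step 30: (30-9) mod 2 = 1, same as step 10 -> [10 10 10 8]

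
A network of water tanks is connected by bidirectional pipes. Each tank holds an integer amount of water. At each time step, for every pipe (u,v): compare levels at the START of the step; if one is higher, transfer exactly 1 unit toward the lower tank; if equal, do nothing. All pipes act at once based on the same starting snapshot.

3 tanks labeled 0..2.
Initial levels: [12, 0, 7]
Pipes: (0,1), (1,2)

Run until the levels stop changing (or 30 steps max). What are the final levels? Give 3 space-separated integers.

Step 1: flows [0->1,2->1] -> levels [11 2 6]
Step 2: flows [0->1,2->1] -> levels [10 4 5]
Step 3: flows [0->1,2->1] -> levels [9 6 4]
Step 4: flows [0->1,1->2] -> levels [8 6 5]
Step 5: flows [0->1,1->2] -> levels [7 6 6]
Step 6: flows [0->1,1=2] -> levels [6 7 6]
Step 7: flows [1->0,1->2] -> levels [7 5 7]
Step 8: flows [0->1,2->1] -> levels [6 7 6]
  -> period-2 cycle: step 8 state = step 6 state; never stabilizes
  -> state at step 30: (30-6) mod 2 = 0, same as step 6 -> [6 7 6]

Answer: 6 7 6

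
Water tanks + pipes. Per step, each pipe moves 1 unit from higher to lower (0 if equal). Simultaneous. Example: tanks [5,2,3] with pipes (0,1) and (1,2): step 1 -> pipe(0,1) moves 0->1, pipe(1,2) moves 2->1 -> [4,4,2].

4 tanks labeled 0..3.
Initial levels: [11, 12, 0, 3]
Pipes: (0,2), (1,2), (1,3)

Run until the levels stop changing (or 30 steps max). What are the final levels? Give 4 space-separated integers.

Step 1: flows [0->2,1->2,1->3] -> levels [10 10 2 4]
Step 2: flows [0->2,1->2,1->3] -> levels [9 8 4 5]
Step 3: flows [0->2,1->2,1->3] -> levels [8 6 6 6]
Step 4: flows [0->2,1=2,1=3] -> levels [7 6 7 6]
Step 5: flows [0=2,2->1,1=3] -> levels [7 7 6 6]
Step 6: flows [0->2,1->2,1->3] -> levels [6 5 8 7]
Step 7: flows [2->0,2->1,3->1] -> levels [7 7 6 6]
  -> period-2 cycle: step 7 state = step 5 state; never stabilizes
  -> state at step 30: (30-5) mod 2 = 1, same as step 6 -> [6 5 8 7]

Answer: 6 5 8 7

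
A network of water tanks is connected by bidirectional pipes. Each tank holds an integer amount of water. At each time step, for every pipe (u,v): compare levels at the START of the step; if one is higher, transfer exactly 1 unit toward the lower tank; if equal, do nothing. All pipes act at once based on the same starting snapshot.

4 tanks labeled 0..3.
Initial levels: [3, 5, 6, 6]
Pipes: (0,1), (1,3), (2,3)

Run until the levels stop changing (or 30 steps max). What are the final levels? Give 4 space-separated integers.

Step 1: flows [1->0,3->1,2=3] -> levels [4 5 6 5]
Step 2: flows [1->0,1=3,2->3] -> levels [5 4 5 6]
Step 3: flows [0->1,3->1,3->2] -> levels [4 6 6 4]
Step 4: flows [1->0,1->3,2->3] -> levels [5 4 5 6]
  -> period-2 cycle: step 4 state = step 2 state; never stabilizes
  -> state at step 30: (30-2) mod 2 = 0, same as step 2 -> [5 4 5 6]

Answer: 5 4 5 6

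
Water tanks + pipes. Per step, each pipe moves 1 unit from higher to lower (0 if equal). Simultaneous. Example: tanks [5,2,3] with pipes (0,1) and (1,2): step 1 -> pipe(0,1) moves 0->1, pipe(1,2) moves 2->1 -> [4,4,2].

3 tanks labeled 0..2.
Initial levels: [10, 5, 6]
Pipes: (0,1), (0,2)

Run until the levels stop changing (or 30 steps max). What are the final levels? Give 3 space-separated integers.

Answer: 6 7 8

Derivation:
Step 1: flows [0->1,0->2] -> levels [8 6 7]
Step 2: flows [0->1,0->2] -> levels [6 7 8]
Step 3: flows [1->0,2->0] -> levels [8 6 7]
  -> period-2 cycle: step 3 state = step 1 state; never stabilizes
  -> state at step 30: (30-1) mod 2 = 1, same as step 2 -> [6 7 8]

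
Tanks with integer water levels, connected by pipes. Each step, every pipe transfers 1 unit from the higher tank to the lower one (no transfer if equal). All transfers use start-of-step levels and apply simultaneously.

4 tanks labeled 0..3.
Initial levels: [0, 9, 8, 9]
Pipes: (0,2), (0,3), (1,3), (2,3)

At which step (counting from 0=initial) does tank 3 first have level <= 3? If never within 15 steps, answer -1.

Answer: -1

Derivation:
Step 1: flows [2->0,3->0,1=3,3->2] -> levels [2 9 8 7]
Step 2: flows [2->0,3->0,1->3,2->3] -> levels [4 8 6 8]
Step 3: flows [2->0,3->0,1=3,3->2] -> levels [6 8 6 6]
Step 4: flows [0=2,0=3,1->3,2=3] -> levels [6 7 6 7]
Step 5: flows [0=2,3->0,1=3,3->2] -> levels [7 7 7 5]
Step 6: flows [0=2,0->3,1->3,2->3] -> levels [6 6 6 8]
Step 7: flows [0=2,3->0,3->1,3->2] -> levels [7 7 7 5]
  -> period-2 cycle (repeats step 5); tank 3 never drops to <=3
Tank 3 never reaches <=3 within 15 steps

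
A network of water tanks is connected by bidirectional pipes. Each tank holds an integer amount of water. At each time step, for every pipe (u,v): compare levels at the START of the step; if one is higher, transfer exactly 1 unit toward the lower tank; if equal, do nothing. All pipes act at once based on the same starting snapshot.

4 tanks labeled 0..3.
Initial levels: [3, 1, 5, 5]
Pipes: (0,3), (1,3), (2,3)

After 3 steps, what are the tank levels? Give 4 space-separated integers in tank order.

Answer: 4 4 4 2

Derivation:
Step 1: flows [3->0,3->1,2=3] -> levels [4 2 5 3]
Step 2: flows [0->3,3->1,2->3] -> levels [3 3 4 4]
Step 3: flows [3->0,3->1,2=3] -> levels [4 4 4 2]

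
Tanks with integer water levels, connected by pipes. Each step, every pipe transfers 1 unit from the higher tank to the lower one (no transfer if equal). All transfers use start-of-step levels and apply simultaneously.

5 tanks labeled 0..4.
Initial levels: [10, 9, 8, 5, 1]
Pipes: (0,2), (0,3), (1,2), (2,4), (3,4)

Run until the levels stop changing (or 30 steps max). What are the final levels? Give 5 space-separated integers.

Step 1: flows [0->2,0->3,1->2,2->4,3->4] -> levels [8 8 9 5 3]
Step 2: flows [2->0,0->3,2->1,2->4,3->4] -> levels [8 9 6 5 5]
Step 3: flows [0->2,0->3,1->2,2->4,3=4] -> levels [6 8 7 6 6]
Step 4: flows [2->0,0=3,1->2,2->4,3=4] -> levels [7 7 6 6 7]
Step 5: flows [0->2,0->3,1->2,4->2,4->3] -> levels [5 6 9 8 5]
Step 6: flows [2->0,3->0,2->1,2->4,3->4] -> levels [7 7 6 6 7]
  -> period-2 cycle: step 6 state = step 4 state; never stabilizes
  -> state at step 30: (30-4) mod 2 = 0, same as step 4 -> [7 7 6 6 7]

Answer: 7 7 6 6 7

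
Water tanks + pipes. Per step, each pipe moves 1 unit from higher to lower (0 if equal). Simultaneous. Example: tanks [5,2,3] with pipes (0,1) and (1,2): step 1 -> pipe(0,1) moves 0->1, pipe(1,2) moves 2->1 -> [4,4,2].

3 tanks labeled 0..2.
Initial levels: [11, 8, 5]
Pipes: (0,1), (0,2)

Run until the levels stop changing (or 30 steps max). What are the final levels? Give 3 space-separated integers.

Answer: 8 8 8

Derivation:
Step 1: flows [0->1,0->2] -> levels [9 9 6]
Step 2: flows [0=1,0->2] -> levels [8 9 7]
Step 3: flows [1->0,0->2] -> levels [8 8 8]
Step 4: flows [0=1,0=2] -> levels [8 8 8]
  -> stable (no change)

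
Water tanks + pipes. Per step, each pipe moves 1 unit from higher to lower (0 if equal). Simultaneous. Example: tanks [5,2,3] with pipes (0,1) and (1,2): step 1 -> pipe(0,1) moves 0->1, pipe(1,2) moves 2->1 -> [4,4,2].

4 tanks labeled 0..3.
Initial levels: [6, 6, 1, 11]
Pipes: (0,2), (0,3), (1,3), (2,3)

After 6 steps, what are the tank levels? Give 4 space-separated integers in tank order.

Step 1: flows [0->2,3->0,3->1,3->2] -> levels [6 7 3 8]
Step 2: flows [0->2,3->0,3->1,3->2] -> levels [6 8 5 5]
Step 3: flows [0->2,0->3,1->3,2=3] -> levels [4 7 6 7]
Step 4: flows [2->0,3->0,1=3,3->2] -> levels [6 7 6 5]
Step 5: flows [0=2,0->3,1->3,2->3] -> levels [5 6 5 8]
Step 6: flows [0=2,3->0,3->1,3->2] -> levels [6 7 6 5]

Answer: 6 7 6 5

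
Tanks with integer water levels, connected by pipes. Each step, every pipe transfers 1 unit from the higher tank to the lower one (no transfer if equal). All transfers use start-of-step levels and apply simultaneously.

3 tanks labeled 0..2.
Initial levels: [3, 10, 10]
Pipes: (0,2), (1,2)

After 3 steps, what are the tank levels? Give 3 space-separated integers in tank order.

Answer: 6 9 8

Derivation:
Step 1: flows [2->0,1=2] -> levels [4 10 9]
Step 2: flows [2->0,1->2] -> levels [5 9 9]
Step 3: flows [2->0,1=2] -> levels [6 9 8]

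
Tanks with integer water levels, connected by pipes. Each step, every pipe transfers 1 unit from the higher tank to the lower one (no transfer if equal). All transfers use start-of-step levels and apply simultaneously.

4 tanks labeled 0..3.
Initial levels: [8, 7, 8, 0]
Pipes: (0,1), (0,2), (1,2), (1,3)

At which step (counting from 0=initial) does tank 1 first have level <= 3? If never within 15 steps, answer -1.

Step 1: flows [0->1,0=2,2->1,1->3] -> levels [7 8 7 1]
Step 2: flows [1->0,0=2,1->2,1->3] -> levels [8 5 8 2]
Step 3: flows [0->1,0=2,2->1,1->3] -> levels [7 6 7 3]
Step 4: flows [0->1,0=2,2->1,1->3] -> levels [6 7 6 4]
Step 5: flows [1->0,0=2,1->2,1->3] -> levels [7 4 7 5]
Step 6: flows [0->1,0=2,2->1,3->1] -> levels [6 7 6 4]
  -> period-2 cycle (repeats step 4); tank 1 never drops to <=3
Tank 1 never reaches <=3 within 15 steps

Answer: -1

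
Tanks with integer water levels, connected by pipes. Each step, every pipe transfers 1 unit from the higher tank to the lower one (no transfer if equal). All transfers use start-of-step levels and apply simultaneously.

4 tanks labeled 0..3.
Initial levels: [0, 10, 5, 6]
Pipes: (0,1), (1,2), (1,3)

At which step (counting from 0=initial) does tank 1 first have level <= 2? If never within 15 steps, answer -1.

Answer: -1

Derivation:
Step 1: flows [1->0,1->2,1->3] -> levels [1 7 6 7]
Step 2: flows [1->0,1->2,1=3] -> levels [2 5 7 7]
Step 3: flows [1->0,2->1,3->1] -> levels [3 6 6 6]
Step 4: flows [1->0,1=2,1=3] -> levels [4 5 6 6]
Step 5: flows [1->0,2->1,3->1] -> levels [5 6 5 5]
Step 6: flows [1->0,1->2,1->3] -> levels [6 3 6 6]
Step 7: flows [0->1,2->1,3->1] -> levels [5 6 5 5]
  -> period-2 cycle (repeats step 5); tank 1 never drops to <=2
Tank 1 never reaches <=2 within 15 steps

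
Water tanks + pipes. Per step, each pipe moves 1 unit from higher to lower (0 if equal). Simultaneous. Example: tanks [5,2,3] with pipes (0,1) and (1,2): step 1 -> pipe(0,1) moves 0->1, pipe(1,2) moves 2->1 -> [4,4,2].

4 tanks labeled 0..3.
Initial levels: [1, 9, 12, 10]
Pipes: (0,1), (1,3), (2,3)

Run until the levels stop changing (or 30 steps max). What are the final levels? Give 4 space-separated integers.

Answer: 8 7 8 9

Derivation:
Step 1: flows [1->0,3->1,2->3] -> levels [2 9 11 10]
Step 2: flows [1->0,3->1,2->3] -> levels [3 9 10 10]
Step 3: flows [1->0,3->1,2=3] -> levels [4 9 10 9]
Step 4: flows [1->0,1=3,2->3] -> levels [5 8 9 10]
Step 5: flows [1->0,3->1,3->2] -> levels [6 8 10 8]
Step 6: flows [1->0,1=3,2->3] -> levels [7 7 9 9]
Step 7: flows [0=1,3->1,2=3] -> levels [7 8 9 8]
Step 8: flows [1->0,1=3,2->3] -> levels [8 7 8 9]
Step 9: flows [0->1,3->1,3->2] -> levels [7 9 9 7]
Step 10: flows [1->0,1->3,2->3] -> levels [8 7 8 9]
  -> period-2 cycle: step 10 state = step 8 state; never stabilizes
  -> state at step 30: (30-8) mod 2 = 0, same as step 8 -> [8 7 8 9]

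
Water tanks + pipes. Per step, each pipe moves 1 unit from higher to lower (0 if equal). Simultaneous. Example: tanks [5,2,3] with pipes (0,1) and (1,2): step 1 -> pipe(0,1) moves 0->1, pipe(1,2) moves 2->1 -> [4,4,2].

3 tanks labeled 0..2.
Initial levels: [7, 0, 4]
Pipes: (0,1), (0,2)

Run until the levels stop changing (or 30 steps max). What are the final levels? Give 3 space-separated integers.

Answer: 3 4 4

Derivation:
Step 1: flows [0->1,0->2] -> levels [5 1 5]
Step 2: flows [0->1,0=2] -> levels [4 2 5]
Step 3: flows [0->1,2->0] -> levels [4 3 4]
Step 4: flows [0->1,0=2] -> levels [3 4 4]
Step 5: flows [1->0,2->0] -> levels [5 3 3]
Step 6: flows [0->1,0->2] -> levels [3 4 4]
  -> period-2 cycle: step 6 state = step 4 state; never stabilizes
  -> state at step 30: (30-4) mod 2 = 0, same as step 4 -> [3 4 4]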